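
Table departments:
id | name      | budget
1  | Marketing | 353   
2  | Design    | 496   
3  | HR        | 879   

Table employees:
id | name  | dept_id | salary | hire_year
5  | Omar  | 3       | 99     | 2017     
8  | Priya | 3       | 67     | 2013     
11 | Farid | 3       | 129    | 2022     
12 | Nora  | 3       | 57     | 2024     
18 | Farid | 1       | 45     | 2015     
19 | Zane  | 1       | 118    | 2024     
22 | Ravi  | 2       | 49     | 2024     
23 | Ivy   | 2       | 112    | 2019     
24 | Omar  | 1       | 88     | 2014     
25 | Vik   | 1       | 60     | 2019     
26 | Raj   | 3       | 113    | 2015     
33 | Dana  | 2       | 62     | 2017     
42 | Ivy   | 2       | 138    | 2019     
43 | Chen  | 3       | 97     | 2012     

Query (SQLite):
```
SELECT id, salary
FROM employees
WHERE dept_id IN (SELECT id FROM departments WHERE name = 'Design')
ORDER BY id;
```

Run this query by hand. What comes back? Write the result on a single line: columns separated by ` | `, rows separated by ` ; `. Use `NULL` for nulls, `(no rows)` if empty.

22 | 49 ; 23 | 112 ; 33 | 62 ; 42 | 138

Inner query: departments.id where name = 'Design'.
Outer: keep employees rows whose dept_id is in that set.
Inner query → {2}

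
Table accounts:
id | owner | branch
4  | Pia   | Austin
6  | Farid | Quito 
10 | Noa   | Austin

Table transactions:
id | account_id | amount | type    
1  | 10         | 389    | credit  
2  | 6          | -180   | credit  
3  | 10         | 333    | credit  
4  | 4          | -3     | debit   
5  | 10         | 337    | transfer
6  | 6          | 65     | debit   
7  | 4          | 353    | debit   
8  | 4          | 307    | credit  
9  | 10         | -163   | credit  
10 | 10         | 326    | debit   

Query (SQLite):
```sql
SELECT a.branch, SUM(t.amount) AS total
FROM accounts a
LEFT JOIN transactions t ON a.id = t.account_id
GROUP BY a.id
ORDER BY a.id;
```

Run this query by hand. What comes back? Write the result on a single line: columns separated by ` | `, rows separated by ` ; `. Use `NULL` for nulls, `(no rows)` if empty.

Austin | 657 ; Quito | -115 ; Austin | 1222

LEFT JOIN keeps every accounts row; unmatched ones get NULL for transactions columns.
Group by accounts.id and compute SUM(t.amount). SUM over an all-NULL group is NULL.
  4: ids {4, 7, 8} → SUM(t.amount)=657
  6: ids {2, 6} → SUM(t.amount)=-115
  10: ids {1, 3, 5, 9, 10} → SUM(t.amount)=1222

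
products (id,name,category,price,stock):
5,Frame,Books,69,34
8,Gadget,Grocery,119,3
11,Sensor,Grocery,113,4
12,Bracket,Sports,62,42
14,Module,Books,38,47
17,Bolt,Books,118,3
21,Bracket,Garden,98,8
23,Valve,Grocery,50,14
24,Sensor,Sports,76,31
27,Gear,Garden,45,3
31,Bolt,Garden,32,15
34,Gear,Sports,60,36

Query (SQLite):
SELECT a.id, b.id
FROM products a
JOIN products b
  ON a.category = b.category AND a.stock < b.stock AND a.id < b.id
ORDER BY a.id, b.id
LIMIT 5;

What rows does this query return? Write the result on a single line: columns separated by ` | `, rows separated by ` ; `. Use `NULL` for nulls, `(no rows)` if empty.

Pairs (a,b) with same category, a.stock < b.stock, a.id < b.id.
category groups: Books:{5,14,17} Garden:{21,27,31} Grocery:{8,11,23} Sports:{12,24,34}
Ordered by (a.id, b.id); first 5.

5 | 14 ; 8 | 11 ; 8 | 23 ; 11 | 23 ; 21 | 31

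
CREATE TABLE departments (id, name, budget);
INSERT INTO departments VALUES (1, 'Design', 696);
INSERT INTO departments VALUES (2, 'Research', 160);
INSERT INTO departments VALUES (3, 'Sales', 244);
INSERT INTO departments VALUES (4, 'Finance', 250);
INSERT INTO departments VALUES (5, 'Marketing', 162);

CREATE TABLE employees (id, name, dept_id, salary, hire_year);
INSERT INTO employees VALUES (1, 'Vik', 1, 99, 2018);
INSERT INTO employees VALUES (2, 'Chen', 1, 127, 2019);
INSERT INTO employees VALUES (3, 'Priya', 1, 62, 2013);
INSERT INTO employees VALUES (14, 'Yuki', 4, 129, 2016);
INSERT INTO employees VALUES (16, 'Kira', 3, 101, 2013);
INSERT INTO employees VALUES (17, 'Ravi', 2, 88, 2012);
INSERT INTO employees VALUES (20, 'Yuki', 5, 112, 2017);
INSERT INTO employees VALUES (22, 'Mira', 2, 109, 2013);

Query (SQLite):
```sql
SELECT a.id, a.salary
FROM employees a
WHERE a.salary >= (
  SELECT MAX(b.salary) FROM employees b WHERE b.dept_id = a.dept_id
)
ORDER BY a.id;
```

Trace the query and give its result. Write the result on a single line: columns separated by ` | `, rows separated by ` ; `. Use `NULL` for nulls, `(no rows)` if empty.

For each employees row a, compute MAX(salary) over rows sharing a.dept_id.
Keep row a if a.salary >= that per-group MAX.
  dept_id=1: MAX(salary) = 127
  dept_id=2: MAX(salary) = 109
  dept_id=3: MAX(salary) = 101
  dept_id=4: MAX(salary) = 129
  dept_id=5: MAX(salary) = 112

2 | 127 ; 14 | 129 ; 16 | 101 ; 20 | 112 ; 22 | 109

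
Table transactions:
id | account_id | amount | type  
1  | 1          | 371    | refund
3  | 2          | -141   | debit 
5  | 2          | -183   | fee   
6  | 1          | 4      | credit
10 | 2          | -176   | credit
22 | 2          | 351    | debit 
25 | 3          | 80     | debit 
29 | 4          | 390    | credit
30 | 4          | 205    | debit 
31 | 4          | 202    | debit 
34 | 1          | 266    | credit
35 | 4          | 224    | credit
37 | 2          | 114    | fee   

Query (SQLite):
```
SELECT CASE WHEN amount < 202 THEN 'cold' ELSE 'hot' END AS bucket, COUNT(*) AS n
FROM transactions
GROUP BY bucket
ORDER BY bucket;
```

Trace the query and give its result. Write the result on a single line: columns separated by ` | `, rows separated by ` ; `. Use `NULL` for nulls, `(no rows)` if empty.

Bucket rows by amount < 202 → 'cold' else 'hot'; count each bucket.

cold | 6 ; hot | 7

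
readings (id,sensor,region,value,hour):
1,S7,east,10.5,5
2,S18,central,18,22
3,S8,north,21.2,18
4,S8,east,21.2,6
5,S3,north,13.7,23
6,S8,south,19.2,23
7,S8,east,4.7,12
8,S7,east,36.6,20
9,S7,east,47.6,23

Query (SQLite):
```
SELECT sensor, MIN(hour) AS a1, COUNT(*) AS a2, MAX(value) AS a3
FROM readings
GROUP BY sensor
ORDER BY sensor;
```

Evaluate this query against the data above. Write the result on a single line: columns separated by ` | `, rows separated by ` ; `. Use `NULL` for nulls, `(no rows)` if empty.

Group readings by sensor.
Per group compute: MIN(hour), COUNT(*), MAX(value).
  S18: ids {2} → MIN(hour)=22, COUNT(*)=1, MAX(value)=18
  S3: ids {5} → MIN(hour)=23, COUNT(*)=1, MAX(value)=13.7
  S7: ids {1, 8, 9} → MIN(hour)=5, COUNT(*)=3, MAX(value)=47.6
  S8: ids {3, 4, 6, 7} → MIN(hour)=6, COUNT(*)=4, MAX(value)=21.2

S18 | 22 | 1 | 18 ; S3 | 23 | 1 | 13.7 ; S7 | 5 | 3 | 47.6 ; S8 | 6 | 4 | 21.2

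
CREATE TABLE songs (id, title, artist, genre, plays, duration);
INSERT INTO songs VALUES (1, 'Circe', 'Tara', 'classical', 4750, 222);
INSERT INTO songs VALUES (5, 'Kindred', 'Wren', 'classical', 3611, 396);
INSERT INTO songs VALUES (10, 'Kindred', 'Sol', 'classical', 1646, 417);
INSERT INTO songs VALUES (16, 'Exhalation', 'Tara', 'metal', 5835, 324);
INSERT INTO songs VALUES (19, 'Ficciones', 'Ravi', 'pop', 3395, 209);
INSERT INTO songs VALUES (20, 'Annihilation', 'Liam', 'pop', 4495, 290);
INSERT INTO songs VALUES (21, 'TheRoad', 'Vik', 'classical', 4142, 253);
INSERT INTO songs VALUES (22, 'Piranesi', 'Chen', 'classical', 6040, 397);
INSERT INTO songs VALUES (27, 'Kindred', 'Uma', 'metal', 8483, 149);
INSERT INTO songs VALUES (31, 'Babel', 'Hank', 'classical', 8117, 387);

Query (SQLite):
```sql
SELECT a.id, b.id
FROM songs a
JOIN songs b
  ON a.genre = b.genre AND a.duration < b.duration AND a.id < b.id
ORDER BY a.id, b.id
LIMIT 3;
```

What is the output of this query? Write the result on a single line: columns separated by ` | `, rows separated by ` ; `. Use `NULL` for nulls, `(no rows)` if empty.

Pairs (a,b) with same genre, a.duration < b.duration, a.id < b.id.
genre groups: classical:{1,5,10,21,22,31} metal:{16,27} pop:{19,20}
Ordered by (a.id, b.id); first 3.

1 | 5 ; 1 | 10 ; 1 | 21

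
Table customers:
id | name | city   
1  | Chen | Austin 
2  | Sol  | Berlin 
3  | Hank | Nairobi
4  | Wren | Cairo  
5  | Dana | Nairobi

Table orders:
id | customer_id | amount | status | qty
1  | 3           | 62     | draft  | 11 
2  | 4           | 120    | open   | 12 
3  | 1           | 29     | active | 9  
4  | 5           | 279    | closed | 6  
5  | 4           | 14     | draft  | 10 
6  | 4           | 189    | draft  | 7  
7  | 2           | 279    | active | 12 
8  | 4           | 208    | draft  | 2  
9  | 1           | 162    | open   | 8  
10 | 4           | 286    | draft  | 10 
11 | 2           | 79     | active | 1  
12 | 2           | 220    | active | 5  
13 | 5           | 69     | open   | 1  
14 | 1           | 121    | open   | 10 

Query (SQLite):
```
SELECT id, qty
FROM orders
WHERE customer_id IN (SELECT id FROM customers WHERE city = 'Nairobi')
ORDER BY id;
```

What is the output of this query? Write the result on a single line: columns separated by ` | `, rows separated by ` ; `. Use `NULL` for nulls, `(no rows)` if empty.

Inner query: customers.id where city = 'Nairobi'.
Outer: keep orders rows whose customer_id is in that set.
Inner query → {3, 5}

1 | 11 ; 4 | 6 ; 13 | 1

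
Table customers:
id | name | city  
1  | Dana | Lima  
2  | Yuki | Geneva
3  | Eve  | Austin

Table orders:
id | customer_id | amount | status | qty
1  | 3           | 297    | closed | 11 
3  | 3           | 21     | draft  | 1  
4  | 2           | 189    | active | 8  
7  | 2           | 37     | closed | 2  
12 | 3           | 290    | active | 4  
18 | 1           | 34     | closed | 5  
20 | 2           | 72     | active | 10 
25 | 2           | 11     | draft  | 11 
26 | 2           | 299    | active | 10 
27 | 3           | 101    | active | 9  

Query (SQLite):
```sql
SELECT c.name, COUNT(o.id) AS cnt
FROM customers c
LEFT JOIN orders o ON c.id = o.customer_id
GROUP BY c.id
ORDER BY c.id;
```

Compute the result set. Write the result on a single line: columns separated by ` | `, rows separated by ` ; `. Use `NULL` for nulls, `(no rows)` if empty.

LEFT JOIN keeps every customers row; unmatched ones get NULL for orders columns.
Group by customers.id and compute COUNT(o.id). COUNT(col) of an all-NULL group is 0.
  1: ids {18} → COUNT(o.id)=1
  2: ids {4, 7, 20, 25, 26} → COUNT(o.id)=5
  3: ids {1, 3, 12, 27} → COUNT(o.id)=4

Dana | 1 ; Yuki | 5 ; Eve | 4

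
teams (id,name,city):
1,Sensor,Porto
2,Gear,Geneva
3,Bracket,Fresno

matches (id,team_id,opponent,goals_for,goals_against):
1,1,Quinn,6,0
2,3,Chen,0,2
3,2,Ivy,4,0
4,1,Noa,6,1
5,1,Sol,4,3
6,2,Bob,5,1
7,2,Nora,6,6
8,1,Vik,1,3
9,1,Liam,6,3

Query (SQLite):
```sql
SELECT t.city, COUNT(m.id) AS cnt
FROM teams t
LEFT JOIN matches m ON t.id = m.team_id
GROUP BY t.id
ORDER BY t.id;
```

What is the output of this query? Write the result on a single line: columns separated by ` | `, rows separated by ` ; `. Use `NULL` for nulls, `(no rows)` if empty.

LEFT JOIN keeps every teams row; unmatched ones get NULL for matches columns.
Group by teams.id and compute COUNT(m.id). COUNT(col) of an all-NULL group is 0.
  1: ids {1, 4, 5, 8, 9} → COUNT(m.id)=5
  2: ids {3, 6, 7} → COUNT(m.id)=3
  3: ids {2} → COUNT(m.id)=1

Porto | 5 ; Geneva | 3 ; Fresno | 1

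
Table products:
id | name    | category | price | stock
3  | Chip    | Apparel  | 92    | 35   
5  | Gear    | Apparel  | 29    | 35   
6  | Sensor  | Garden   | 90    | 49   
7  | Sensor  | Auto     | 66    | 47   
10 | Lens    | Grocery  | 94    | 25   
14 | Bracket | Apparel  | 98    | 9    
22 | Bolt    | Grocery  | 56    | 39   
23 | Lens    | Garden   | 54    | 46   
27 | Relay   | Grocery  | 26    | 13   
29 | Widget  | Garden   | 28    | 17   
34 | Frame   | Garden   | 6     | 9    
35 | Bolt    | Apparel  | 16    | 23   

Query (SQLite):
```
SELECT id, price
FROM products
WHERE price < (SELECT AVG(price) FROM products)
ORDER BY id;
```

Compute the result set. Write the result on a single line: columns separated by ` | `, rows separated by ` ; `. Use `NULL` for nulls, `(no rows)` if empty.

5 | 29 ; 23 | 54 ; 27 | 26 ; 29 | 28 ; 34 | 6 ; 35 | 16

Scalar subquery: AVG(price) over all products rows = 54.583333 (≈; comparison uses full precision).
Keep rows where price < that value.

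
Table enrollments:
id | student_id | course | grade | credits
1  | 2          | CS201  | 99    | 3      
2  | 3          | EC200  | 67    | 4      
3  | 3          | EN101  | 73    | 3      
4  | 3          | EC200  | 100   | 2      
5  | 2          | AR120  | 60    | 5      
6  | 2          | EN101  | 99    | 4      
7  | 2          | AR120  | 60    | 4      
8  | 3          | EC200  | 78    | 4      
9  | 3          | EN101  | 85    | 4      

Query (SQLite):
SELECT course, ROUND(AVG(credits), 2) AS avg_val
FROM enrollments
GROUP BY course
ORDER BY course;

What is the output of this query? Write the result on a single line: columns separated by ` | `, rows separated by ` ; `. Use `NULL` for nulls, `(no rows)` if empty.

Partition enrollments by course; compute ROUND(AVG(credits), 2) within each group.
  AR120: ids {5, 7} → ROUND(AVG(credits), 2)=4.5
  CS201: ids {1} → ROUND(AVG(credits), 2)=3
  EC200: ids {2, 4, 8} → ROUND(AVG(credits), 2)=3.33
  EN101: ids {3, 6, 9} → ROUND(AVG(credits), 2)=3.67

AR120 | 4.5 ; CS201 | 3 ; EC200 | 3.33 ; EN101 | 3.67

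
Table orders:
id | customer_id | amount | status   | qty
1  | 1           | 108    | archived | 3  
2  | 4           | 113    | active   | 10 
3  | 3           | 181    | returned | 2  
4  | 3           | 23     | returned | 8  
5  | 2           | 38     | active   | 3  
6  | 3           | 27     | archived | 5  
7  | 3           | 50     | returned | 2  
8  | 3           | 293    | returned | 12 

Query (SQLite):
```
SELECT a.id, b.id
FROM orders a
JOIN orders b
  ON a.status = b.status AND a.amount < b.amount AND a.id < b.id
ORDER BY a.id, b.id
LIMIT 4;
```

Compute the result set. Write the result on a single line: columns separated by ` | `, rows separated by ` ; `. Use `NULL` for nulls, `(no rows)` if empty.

Pairs (a,b) with same status, a.amount < b.amount, a.id < b.id.
status groups: active:{2,5} archived:{1,6} returned:{3,4,7,8}
Ordered by (a.id, b.id); first 4.

3 | 8 ; 4 | 7 ; 4 | 8 ; 7 | 8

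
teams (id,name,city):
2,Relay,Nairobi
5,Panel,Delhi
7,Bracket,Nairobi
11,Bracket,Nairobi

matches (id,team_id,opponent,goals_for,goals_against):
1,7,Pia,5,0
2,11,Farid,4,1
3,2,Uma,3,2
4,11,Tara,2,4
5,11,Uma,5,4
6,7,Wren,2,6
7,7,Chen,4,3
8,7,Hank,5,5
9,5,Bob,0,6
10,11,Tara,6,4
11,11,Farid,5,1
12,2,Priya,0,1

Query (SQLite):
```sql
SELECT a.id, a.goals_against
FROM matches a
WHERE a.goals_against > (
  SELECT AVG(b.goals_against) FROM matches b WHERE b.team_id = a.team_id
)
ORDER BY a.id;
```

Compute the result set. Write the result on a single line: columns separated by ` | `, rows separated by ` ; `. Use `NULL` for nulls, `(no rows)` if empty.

3 | 2 ; 4 | 4 ; 5 | 4 ; 6 | 6 ; 8 | 5 ; 10 | 4

For each matches row a, compute AVG(goals_against) over rows sharing a.team_id.
Keep row a if a.goals_against > that per-group AVG.
  team_id=2: AVG(goals_against) = 1.5
  team_id=5: AVG(goals_against) = 6.0
  team_id=7: AVG(goals_against) = 3.5
  team_id=11: AVG(goals_against) = 2.8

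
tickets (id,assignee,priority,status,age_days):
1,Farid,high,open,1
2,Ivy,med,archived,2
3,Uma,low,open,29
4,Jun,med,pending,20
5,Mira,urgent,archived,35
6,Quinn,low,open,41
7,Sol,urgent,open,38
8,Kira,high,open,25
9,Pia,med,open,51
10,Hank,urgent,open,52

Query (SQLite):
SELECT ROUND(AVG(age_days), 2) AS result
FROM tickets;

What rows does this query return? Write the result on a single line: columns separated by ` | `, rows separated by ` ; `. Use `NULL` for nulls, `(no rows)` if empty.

All age_days values: [1, 2, 29, 20, 35, 41, 38, 25, 51, 52].
AVG = 294 / 10 (rounded to 2 dp).

29.4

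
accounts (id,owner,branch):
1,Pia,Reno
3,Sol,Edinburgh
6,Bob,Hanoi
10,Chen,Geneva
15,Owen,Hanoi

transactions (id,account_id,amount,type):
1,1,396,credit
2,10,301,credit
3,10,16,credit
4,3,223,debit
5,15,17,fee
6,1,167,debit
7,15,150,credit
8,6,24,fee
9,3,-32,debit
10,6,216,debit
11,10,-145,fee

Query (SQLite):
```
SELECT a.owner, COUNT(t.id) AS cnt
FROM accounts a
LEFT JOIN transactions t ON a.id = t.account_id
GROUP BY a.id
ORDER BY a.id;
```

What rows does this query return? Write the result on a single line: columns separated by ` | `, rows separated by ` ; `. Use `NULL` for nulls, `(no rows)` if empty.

Pia | 2 ; Sol | 2 ; Bob | 2 ; Chen | 3 ; Owen | 2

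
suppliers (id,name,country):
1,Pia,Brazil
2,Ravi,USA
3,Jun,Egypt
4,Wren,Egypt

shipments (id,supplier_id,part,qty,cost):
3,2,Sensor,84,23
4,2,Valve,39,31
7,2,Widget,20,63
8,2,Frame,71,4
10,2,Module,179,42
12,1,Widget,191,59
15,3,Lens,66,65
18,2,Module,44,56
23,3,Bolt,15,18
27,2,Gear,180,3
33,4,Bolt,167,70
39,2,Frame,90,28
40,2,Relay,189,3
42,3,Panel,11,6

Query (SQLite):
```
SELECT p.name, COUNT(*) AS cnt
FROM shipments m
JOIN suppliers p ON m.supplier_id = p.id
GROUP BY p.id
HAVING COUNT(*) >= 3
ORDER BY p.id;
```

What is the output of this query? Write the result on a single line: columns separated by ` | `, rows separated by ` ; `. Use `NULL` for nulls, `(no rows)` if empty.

Join each shipments row to its suppliers via supplier_id.
Group joined rows by suppliers.id; compute COUNT(*) per group.
HAVING: keep groups with count ≥ 3.
  1: ids {12} → COUNT(*)=1
  2: ids {3, 4, 7, 8, 10, 18, 27, 39, 40} → COUNT(*)=9
  3: ids {15, 23, 42} → COUNT(*)=3
  4: ids {33} → COUNT(*)=1

Ravi | 9 ; Jun | 3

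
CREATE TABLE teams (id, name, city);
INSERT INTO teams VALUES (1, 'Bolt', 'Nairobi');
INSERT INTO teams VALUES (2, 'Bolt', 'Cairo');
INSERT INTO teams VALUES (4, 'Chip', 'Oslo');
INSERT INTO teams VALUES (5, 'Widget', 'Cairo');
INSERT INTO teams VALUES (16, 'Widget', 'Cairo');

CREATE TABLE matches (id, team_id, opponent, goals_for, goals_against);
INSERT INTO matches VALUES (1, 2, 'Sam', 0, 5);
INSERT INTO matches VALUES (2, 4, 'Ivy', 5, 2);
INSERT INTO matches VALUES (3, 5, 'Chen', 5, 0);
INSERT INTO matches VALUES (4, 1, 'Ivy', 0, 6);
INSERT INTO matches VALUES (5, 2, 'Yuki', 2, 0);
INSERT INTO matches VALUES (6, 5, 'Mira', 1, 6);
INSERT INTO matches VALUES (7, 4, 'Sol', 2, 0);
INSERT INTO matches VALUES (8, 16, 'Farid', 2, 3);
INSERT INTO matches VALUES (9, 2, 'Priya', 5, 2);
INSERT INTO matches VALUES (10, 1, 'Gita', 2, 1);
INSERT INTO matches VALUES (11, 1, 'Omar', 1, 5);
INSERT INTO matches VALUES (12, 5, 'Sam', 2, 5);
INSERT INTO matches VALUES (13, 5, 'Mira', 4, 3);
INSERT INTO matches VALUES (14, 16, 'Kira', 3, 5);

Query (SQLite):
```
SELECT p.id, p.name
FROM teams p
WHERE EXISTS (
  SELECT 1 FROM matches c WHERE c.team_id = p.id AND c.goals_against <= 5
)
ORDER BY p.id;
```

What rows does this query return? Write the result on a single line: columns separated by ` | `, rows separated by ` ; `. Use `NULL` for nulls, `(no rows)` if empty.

1 | Bolt ; 2 | Bolt ; 4 | Chip ; 5 | Widget ; 16 | Widget

For each teams row, check whether any matches with matching team_id has goals_against <= 5.
Keep rows where that is true.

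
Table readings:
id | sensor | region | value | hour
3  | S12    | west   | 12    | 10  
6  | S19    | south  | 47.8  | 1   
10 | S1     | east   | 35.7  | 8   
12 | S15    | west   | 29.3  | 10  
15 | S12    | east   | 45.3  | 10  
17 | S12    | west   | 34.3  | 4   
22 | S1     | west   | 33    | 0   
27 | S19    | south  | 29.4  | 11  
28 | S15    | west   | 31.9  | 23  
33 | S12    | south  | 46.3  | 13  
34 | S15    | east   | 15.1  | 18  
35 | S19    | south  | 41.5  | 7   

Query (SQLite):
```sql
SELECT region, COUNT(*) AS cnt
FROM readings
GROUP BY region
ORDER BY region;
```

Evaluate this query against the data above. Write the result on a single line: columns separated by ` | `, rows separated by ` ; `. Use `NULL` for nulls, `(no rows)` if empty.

east | 3 ; south | 4 ; west | 5

Partition readings by region; compute COUNT(*) within each group.
  east: ids {10, 15, 34} → COUNT(*)=3
  south: ids {6, 27, 33, 35} → COUNT(*)=4
  west: ids {3, 12, 17, 22, 28} → COUNT(*)=5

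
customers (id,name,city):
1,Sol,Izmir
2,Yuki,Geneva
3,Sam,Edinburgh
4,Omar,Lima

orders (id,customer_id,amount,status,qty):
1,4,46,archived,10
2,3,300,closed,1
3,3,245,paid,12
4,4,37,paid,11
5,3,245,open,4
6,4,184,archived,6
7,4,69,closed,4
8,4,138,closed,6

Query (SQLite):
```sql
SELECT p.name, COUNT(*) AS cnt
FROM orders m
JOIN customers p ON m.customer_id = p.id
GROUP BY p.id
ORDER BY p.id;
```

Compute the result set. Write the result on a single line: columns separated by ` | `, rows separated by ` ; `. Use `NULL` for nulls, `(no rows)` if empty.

Join each orders row to its customers via customer_id.
Group joined rows by customers.id; compute COUNT(*) per group.
  3: ids {2, 3, 5} → COUNT(*)=3
  4: ids {1, 4, 6, 7, 8} → COUNT(*)=5

Sam | 3 ; Omar | 5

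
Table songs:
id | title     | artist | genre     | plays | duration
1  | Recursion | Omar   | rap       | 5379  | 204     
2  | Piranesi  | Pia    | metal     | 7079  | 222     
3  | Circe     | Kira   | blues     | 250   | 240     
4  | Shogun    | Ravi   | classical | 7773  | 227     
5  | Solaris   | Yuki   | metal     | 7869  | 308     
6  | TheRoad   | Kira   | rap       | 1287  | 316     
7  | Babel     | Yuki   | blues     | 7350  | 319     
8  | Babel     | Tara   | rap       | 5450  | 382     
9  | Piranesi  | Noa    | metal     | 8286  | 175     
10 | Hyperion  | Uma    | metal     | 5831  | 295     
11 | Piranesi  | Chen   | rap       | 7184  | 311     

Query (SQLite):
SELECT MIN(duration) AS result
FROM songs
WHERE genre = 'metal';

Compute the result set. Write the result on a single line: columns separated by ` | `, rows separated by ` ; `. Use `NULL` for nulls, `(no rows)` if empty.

175

Rows where genre='metal' → duration values: [222, 308, 175, 295].
MIN of non-NULL values = 175.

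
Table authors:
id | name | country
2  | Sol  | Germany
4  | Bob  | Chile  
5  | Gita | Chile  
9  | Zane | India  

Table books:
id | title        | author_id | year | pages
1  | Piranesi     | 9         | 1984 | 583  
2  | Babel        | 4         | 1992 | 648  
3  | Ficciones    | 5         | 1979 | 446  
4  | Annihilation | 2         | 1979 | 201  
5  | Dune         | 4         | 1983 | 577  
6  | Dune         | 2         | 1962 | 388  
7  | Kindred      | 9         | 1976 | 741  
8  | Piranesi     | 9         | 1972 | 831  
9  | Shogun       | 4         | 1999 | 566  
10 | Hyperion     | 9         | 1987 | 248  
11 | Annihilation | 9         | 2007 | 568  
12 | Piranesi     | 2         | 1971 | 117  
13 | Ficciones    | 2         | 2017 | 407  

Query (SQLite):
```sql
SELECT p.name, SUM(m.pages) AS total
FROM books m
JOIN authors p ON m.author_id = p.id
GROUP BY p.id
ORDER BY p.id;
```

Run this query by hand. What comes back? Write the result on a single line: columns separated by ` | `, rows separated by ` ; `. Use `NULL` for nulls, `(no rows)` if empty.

Sol | 1113 ; Bob | 1791 ; Gita | 446 ; Zane | 2971

Join each books row to its authors via author_id.
Group joined rows by authors.id; compute SUM(m.pages) per group.
  2: ids {4, 6, 12, 13} → SUM(m.pages)=1113
  4: ids {2, 5, 9} → SUM(m.pages)=1791
  5: ids {3} → SUM(m.pages)=446
  9: ids {1, 7, 8, 10, 11} → SUM(m.pages)=2971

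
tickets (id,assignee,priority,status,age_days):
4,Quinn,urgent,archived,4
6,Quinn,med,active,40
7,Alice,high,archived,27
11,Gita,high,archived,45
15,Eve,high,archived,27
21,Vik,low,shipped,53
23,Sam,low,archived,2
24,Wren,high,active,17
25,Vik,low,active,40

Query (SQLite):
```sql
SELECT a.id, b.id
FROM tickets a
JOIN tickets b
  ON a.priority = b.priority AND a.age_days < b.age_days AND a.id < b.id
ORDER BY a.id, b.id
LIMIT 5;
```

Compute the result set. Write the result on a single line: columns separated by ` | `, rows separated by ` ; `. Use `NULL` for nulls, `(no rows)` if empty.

7 | 11 ; 23 | 25

Pairs (a,b) with same priority, a.age_days < b.age_days, a.id < b.id.
priority groups: high:{7,11,15,24} low:{21,23,25} med:{6} urgent:{4}
Ordered by (a.id, b.id); first 5.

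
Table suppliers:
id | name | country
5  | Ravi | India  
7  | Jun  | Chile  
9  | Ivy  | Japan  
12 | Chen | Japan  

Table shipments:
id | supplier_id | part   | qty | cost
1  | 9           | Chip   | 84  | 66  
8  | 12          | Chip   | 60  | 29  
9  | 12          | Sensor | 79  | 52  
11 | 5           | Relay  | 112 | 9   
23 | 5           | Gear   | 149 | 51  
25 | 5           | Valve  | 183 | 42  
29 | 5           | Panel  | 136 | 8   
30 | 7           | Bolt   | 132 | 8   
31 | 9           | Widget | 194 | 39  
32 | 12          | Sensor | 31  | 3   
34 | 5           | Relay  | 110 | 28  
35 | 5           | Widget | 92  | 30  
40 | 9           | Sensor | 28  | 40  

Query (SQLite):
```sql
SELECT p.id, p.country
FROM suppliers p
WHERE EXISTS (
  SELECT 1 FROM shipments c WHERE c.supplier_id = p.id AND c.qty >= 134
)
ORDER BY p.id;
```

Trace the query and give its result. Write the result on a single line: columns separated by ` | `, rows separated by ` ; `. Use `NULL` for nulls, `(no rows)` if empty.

5 | India ; 9 | Japan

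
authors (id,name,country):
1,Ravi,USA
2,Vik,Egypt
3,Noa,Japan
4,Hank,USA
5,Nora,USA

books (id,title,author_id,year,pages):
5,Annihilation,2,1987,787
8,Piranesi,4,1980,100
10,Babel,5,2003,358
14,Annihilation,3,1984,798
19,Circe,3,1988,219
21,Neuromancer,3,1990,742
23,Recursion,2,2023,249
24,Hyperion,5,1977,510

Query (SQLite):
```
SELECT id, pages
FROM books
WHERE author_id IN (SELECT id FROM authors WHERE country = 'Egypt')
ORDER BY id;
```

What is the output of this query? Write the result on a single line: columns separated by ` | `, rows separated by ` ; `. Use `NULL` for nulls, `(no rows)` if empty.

Inner query: authors.id where country = 'Egypt'.
Outer: keep books rows whose author_id is in that set.
Inner query → {2}

5 | 787 ; 23 | 249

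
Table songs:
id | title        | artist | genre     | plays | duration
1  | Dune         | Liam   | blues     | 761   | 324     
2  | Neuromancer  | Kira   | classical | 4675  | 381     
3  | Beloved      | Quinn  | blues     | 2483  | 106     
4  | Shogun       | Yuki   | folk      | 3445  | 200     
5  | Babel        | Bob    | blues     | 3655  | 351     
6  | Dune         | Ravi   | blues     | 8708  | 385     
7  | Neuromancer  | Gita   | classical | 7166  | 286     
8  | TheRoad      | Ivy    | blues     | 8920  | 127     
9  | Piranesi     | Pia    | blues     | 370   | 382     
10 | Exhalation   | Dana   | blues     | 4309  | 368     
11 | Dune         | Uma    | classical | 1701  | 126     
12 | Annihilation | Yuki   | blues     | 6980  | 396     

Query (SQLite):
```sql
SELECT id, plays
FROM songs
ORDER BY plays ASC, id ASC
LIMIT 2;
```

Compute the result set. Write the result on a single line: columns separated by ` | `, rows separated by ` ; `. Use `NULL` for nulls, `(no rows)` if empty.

Sort by plays asc, tiebreak id asc: (370, id=9), (761, id=1), (1701, id=11), (2483, id=3), (3445, id=4) …. Take first 2.

9 | 370 ; 1 | 761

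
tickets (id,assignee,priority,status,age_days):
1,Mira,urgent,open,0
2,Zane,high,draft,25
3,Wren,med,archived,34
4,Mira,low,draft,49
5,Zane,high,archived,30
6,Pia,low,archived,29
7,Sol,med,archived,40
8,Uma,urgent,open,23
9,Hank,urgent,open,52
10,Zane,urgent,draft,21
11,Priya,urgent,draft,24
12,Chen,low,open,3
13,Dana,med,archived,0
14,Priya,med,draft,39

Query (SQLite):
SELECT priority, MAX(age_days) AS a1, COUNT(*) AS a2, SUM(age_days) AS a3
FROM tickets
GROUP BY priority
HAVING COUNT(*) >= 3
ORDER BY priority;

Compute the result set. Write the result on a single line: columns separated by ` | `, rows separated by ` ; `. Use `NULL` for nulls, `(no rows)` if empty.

low | 49 | 3 | 81 ; med | 40 | 4 | 113 ; urgent | 52 | 5 | 120

Group tickets by priority.
Per group compute: MAX(age_days), COUNT(*), SUM(age_days).
HAVING: drop groups with fewer than 3 rows.
  high: ids {2, 5} → MAX(age_days)=30, COUNT(*)=2, SUM(age_days)=55
  low: ids {4, 6, 12} → MAX(age_days)=49, COUNT(*)=3, SUM(age_days)=81
  med: ids {3, 7, 13, 14} → MAX(age_days)=40, COUNT(*)=4, SUM(age_days)=113
  urgent: ids {1, 8, 9, 10, 11} → MAX(age_days)=52, COUNT(*)=5, SUM(age_days)=120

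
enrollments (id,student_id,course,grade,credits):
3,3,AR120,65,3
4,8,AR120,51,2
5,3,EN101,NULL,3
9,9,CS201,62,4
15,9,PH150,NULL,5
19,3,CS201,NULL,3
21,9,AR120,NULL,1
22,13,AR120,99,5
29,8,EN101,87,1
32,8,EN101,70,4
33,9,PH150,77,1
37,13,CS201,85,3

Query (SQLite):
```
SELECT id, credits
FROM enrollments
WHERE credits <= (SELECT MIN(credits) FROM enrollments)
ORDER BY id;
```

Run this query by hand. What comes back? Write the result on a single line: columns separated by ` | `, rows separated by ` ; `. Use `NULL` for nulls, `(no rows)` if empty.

Scalar subquery: MIN(credits) over all enrollments rows = 1.
Keep rows where credits <= that value.

21 | 1 ; 29 | 1 ; 33 | 1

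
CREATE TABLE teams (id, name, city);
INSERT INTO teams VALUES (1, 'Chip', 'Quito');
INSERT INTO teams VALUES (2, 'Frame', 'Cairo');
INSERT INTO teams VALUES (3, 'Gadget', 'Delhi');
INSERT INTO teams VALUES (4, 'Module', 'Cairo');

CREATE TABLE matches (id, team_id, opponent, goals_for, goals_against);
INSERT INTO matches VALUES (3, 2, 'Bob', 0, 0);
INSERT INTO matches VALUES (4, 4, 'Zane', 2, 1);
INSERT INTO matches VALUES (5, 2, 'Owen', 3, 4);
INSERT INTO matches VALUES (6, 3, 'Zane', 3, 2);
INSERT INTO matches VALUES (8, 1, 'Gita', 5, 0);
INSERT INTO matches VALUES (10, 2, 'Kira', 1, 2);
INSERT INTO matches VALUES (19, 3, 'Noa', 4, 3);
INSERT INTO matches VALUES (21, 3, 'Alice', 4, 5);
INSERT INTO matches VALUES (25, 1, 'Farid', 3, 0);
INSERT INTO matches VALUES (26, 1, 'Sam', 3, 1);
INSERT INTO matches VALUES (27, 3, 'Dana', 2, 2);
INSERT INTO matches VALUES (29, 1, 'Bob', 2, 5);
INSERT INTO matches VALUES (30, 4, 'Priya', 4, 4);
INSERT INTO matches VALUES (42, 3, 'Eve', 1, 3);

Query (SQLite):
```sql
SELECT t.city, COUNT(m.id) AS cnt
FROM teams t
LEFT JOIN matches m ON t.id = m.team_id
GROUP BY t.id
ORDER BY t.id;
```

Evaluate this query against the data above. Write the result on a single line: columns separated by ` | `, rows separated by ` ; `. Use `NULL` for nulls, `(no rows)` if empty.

Quito | 4 ; Cairo | 3 ; Delhi | 5 ; Cairo | 2

LEFT JOIN keeps every teams row; unmatched ones get NULL for matches columns.
Group by teams.id and compute COUNT(m.id). COUNT(col) of an all-NULL group is 0.
  1: ids {8, 25, 26, 29} → COUNT(m.id)=4
  2: ids {3, 5, 10} → COUNT(m.id)=3
  3: ids {6, 19, 21, 27, 42} → COUNT(m.id)=5
  4: ids {4, 30} → COUNT(m.id)=2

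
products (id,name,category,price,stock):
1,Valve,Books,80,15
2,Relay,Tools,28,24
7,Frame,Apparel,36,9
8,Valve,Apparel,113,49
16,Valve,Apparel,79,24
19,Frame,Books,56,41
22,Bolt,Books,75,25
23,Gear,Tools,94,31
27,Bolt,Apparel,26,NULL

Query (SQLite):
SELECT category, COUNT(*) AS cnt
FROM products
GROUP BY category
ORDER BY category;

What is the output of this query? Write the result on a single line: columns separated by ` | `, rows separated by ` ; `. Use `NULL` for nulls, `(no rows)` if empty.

Partition products by category; compute COUNT(*) within each group.
  Apparel: ids {7, 8, 16, 27} → COUNT(*)=4
  Books: ids {1, 19, 22} → COUNT(*)=3
  Tools: ids {2, 23} → COUNT(*)=2

Apparel | 4 ; Books | 3 ; Tools | 2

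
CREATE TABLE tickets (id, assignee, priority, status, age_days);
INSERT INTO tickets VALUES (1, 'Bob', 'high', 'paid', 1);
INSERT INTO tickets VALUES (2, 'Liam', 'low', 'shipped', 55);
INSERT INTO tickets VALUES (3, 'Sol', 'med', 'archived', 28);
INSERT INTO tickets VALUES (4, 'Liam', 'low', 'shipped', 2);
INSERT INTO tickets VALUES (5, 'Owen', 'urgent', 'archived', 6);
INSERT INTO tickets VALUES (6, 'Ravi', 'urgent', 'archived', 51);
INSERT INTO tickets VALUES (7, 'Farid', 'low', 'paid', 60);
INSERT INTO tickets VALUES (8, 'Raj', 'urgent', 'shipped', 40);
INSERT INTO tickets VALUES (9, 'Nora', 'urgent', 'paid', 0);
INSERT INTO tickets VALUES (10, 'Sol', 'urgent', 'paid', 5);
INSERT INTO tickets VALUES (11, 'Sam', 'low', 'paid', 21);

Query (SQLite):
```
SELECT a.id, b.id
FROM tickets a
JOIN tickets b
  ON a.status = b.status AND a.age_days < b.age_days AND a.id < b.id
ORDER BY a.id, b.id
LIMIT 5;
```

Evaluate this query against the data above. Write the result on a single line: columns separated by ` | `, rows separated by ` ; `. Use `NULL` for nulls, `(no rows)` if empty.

1 | 7 ; 1 | 10 ; 1 | 11 ; 3 | 6 ; 4 | 8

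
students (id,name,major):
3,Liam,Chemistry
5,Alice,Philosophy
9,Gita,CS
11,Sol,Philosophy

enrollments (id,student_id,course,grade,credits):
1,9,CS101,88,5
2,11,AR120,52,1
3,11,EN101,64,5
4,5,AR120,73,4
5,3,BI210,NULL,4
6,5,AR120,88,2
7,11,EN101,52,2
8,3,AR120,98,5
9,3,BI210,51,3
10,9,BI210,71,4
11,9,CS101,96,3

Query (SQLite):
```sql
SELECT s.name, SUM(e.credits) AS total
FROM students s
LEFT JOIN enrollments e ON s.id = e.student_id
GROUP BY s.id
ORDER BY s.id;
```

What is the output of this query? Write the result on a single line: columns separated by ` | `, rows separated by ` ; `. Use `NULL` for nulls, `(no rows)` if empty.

Liam | 12 ; Alice | 6 ; Gita | 12 ; Sol | 8

LEFT JOIN keeps every students row; unmatched ones get NULL for enrollments columns.
Group by students.id and compute SUM(e.credits). SUM over an all-NULL group is NULL.
  3: ids {5, 8, 9} → SUM(e.credits)=12
  5: ids {4, 6} → SUM(e.credits)=6
  9: ids {1, 10, 11} → SUM(e.credits)=12
  11: ids {2, 3, 7} → SUM(e.credits)=8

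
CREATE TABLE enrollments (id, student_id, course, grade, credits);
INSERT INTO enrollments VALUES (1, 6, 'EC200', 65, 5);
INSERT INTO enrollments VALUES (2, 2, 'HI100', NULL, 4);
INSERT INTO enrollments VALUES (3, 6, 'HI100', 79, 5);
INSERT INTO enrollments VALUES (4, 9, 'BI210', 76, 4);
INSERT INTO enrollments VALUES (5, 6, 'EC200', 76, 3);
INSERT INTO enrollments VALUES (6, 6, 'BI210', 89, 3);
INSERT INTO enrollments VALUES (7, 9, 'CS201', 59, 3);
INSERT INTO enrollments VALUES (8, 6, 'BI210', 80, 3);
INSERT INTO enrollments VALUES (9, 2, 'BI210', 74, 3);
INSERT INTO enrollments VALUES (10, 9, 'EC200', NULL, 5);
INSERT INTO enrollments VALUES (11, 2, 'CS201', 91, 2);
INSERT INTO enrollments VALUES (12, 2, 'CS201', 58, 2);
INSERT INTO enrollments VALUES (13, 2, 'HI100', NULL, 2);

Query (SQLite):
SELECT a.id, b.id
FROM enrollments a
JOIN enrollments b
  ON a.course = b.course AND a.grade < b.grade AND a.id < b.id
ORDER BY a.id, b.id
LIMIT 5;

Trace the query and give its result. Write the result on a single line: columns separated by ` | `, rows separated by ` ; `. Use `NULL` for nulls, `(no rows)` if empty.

Pairs (a,b) with same course, a.grade < b.grade, a.id < b.id.
course groups: BI210:{4,6,8,9} CS201:{7,11,12} EC200:{1,5,10} HI100:{2,3,13}
Ordered by (a.id, b.id); first 5.

1 | 5 ; 4 | 6 ; 4 | 8 ; 7 | 11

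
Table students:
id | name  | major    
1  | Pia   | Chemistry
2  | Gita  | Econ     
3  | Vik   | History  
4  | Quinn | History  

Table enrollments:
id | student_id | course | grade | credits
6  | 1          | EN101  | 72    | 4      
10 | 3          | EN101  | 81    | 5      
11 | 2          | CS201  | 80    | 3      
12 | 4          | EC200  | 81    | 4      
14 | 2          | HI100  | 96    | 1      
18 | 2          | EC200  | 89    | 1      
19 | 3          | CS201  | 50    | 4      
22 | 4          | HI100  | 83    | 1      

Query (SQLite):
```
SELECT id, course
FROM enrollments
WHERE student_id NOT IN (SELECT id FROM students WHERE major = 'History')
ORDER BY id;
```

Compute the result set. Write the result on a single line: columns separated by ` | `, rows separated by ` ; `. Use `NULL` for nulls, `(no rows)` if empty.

6 | EN101 ; 11 | CS201 ; 14 | HI100 ; 18 | EC200

Inner query: students.id where major = 'History'.
Outer: keep enrollments rows whose student_id is not in that set.
Inner query → {3, 4}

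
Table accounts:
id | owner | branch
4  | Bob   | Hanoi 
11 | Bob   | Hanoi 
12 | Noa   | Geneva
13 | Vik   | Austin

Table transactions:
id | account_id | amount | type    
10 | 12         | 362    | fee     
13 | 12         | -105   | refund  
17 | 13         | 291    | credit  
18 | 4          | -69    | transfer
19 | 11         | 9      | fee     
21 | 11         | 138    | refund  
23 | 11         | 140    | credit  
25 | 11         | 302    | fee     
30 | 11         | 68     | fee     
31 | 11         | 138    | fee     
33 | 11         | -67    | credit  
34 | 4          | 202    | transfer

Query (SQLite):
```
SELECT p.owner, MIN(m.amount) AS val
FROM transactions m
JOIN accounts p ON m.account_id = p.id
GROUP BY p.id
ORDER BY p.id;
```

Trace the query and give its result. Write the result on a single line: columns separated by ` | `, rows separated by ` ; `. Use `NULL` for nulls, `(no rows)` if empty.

Join each transactions row to its accounts via account_id.
Group joined rows by accounts.id; compute MIN(m.amount) per group.
  4: ids {18, 34} → MIN(m.amount)=-69
  11: ids {19, 21, 23, 25, 30, 31, 33} → MIN(m.amount)=-67
  12: ids {10, 13} → MIN(m.amount)=-105
  13: ids {17} → MIN(m.amount)=291

Bob | -69 ; Bob | -67 ; Noa | -105 ; Vik | 291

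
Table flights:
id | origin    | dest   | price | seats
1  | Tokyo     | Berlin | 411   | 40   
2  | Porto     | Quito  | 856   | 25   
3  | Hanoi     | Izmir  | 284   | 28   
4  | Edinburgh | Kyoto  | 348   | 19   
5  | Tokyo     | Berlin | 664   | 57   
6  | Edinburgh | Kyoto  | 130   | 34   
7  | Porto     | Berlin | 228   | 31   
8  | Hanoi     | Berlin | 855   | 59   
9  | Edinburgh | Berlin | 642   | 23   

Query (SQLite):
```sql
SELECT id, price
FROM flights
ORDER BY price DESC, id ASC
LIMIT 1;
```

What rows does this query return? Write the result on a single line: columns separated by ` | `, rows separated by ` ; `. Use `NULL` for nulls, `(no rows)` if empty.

2 | 856

Sort by price desc, tiebreak id asc: (856, id=2), (855, id=8), (664, id=5), (642, id=9) …. Take first 1.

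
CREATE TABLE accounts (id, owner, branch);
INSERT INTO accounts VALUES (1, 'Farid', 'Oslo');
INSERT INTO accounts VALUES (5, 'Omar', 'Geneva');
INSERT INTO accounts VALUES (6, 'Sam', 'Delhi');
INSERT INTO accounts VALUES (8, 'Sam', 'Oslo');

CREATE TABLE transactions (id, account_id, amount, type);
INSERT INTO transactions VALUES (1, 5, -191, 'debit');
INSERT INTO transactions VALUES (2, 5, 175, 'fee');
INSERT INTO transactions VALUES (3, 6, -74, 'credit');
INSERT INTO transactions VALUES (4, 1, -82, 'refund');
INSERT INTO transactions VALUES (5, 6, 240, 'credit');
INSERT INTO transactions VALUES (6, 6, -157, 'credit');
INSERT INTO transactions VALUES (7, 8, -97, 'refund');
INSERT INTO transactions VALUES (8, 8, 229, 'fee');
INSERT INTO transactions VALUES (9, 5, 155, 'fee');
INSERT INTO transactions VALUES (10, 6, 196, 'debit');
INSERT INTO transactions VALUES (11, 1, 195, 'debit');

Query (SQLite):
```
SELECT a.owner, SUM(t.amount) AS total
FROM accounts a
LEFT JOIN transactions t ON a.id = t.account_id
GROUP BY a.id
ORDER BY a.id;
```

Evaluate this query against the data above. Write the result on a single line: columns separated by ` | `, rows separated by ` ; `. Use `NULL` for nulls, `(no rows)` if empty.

Farid | 113 ; Omar | 139 ; Sam | 205 ; Sam | 132

LEFT JOIN keeps every accounts row; unmatched ones get NULL for transactions columns.
Group by accounts.id and compute SUM(t.amount). SUM over an all-NULL group is NULL.
  1: ids {4, 11} → SUM(t.amount)=113
  5: ids {1, 2, 9} → SUM(t.amount)=139
  6: ids {3, 5, 6, 10} → SUM(t.amount)=205
  8: ids {7, 8} → SUM(t.amount)=132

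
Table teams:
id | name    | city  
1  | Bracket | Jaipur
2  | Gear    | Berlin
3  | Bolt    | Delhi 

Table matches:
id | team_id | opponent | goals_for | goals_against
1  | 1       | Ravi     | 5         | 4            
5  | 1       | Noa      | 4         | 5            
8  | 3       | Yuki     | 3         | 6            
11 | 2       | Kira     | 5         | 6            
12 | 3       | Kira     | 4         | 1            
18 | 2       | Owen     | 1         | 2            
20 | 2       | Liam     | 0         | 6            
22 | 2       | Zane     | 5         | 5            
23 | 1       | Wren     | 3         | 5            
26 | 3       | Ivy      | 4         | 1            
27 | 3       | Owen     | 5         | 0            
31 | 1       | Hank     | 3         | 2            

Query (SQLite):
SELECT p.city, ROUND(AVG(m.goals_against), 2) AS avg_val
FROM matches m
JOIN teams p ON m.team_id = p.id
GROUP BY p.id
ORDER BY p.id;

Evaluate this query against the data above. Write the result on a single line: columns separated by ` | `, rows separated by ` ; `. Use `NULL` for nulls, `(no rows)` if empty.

Join each matches row to its teams via team_id.
Group joined rows by teams.id; compute ROUND(AVG(m.goals_against), 2) per group.
  1: ids {1, 5, 23, 31} → ROUND(AVG(m.goals_against), 2)=4
  2: ids {11, 18, 20, 22} → ROUND(AVG(m.goals_against), 2)=4.75
  3: ids {8, 12, 26, 27} → ROUND(AVG(m.goals_against), 2)=2

Jaipur | 4 ; Berlin | 4.75 ; Delhi | 2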